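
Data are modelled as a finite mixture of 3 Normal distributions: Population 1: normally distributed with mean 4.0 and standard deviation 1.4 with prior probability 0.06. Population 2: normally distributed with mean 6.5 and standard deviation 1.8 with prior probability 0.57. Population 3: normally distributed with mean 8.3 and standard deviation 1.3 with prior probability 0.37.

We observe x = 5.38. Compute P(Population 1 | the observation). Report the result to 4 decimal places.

0.0850

Posterior ∝ prior × likelihood, so P(k | x) ∝ π_k f_k(x); normalise over all components.
Evaluate each component's likelihood at the observed value:
  f_1 = (1/(1.4·√(2π)))·exp(−(5.38−4.0)²/(2·1.4²)) = 0.284959·exp(-0.48582) = 0.175305
  f_2 = (1/(1.8·√(2π)))·exp(−(5.38−6.5)²/(2·1.8²)) = 0.221635·exp(-0.19358) = 0.182628
  f_3 = (1/(1.3·√(2π)))·exp(−(5.38−8.3)²/(2·1.3²)) = 0.306879·exp(-2.52260) = 0.0246271
Multiply by the mixture weights:
  π_1·f_1 = 0.06 × 0.175305 = 0.0105183
  π_2·f_2 = 0.57 × 0.182628 = 0.104098
  π_3·f_3 = 0.37 × 0.0246271 = 0.00911204
Sum: 0.0105183 + 0.104098 + 0.00911204 = 0.123728
So the posterior for Population 1 is 0.0105183 / 0.123728 ≈ 0.0850.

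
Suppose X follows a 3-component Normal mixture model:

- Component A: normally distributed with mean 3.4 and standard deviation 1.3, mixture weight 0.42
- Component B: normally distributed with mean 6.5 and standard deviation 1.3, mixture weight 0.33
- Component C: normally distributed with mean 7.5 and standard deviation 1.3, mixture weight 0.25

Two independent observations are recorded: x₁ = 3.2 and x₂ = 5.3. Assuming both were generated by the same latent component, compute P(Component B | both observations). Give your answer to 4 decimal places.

Posterior ∝ prior × likelihood, so P(k | x) ∝ w_k f_k(x); normalise over all components.
Since both observations come from the same component, the likelihood for component k is f_k(x₁)·f_k(x₂).
  L_A = [0.303268] × [0.105468] = 0.031985
  L_B = [0.0122382] × [0.20042] = 0.00245278
  L_C = [0.0012918] × [0.0732955] = 9.46833e-05
Multiply by the mixture weights:
  w_A·L_A = 0.42 × 0.031985 = 0.0134337
  w_B·L_B = 0.33 × 0.00245278 = 0.000809416
  w_C·L_C = 0.25 × 9.46833e-05 = 2.36708e-05
Marginal: 0.0134337 + 0.000809416 + 2.36708e-05 = 0.0142668
P(Component B | x) = 0.000809416 / 0.0142668 ≈ 0.0567

0.0567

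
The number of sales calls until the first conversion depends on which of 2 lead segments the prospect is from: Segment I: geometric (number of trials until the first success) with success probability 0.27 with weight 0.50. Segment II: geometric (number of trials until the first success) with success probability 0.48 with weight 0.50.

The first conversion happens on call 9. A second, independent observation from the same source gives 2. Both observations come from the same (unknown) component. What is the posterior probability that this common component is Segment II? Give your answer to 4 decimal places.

0.1299

Apply Bayes' rule: the posterior for each component is proportional to its prior times its likelihood at x.
Since both observations come from the same component, the likelihood for component k is f_k(x₁)·f_k(x₂).
  p_I = [0.0217744] × [0.1971] = 0.00429174
  p_II = [0.00256607] × [0.2496] = 0.00064049
Multiply by the mixture weights:
  π_I·p_I = 0.50 × 0.00429174 = 0.00214587
  π_II·p_II = 0.50 × 0.00064049 = 0.000320245
Marginal: 0.00214587 + 0.000320245 = 0.00246611
P(Segment II | x₁, x₂) = 0.000320245 / 0.00246611 ≈ 0.1299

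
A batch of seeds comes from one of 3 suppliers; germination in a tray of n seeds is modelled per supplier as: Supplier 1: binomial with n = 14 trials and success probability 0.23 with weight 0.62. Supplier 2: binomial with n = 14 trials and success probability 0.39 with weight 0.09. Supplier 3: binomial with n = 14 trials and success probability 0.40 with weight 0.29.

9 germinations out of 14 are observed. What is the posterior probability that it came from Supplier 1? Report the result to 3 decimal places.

By Bayes' theorem, P(k | x) = π_k f_k(x) / Σ_j π_j f_j(x).
Component likelihoods at x = 9 germinations out of 14:
  f_1 = C(14,9)·0.23^9·0.77^5 = 2002·1.80115e-06·0.270678 = 0.000976041
  f_2 = C(14,9)·0.39^9·0.61^5 = 2002·0.000208728·0.0844596 = 0.0352935
  f_3 = C(14,9)·0.40^9·0.60^5 = 2002·0.000262144·0.07776 = 0.0408094
Weight by the priors:
  π_1·f_1 = 0.62 × 0.000976041 = 0.000605146
  π_2·f_2 = 0.09 × 0.0352935 = 0.00317641
  π_3·f_3 = 0.29 × 0.0408094 = 0.0118347
Normaliser: 0.000605146 + 0.00317641 + 0.0118347 = 0.0156163
Responsibility of Supplier 1: 0.000605146 / 0.0156163 ≈ 0.039

0.039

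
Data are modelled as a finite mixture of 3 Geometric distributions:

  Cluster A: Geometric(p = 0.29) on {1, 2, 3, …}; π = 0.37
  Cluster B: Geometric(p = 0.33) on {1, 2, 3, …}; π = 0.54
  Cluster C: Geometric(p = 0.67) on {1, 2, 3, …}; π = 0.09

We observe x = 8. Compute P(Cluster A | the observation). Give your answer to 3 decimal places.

The responsibility of component k is π_k f_k(x) divided by Σ_j π_j f_j(x).
Geometric probabilities:
  f_A = 0.0263758
  f_B = 0.0200003
  f_C = 0.000285544
Unnormalised posteriors:
  π_A·f_A = 0.37 × 0.0263758 = 0.00975906
  π_B·f_B = 0.54 × 0.0200003 = 0.0108002
  π_C·f_C = 0.09 × 0.000285544 = 2.56989e-05
Sum: 0.00975906 + 0.0108002 + 2.56989e-05 = 0.020585
P(Cluster A | data) = 0.00975906 / 0.020585 ≈ 0.474

0.474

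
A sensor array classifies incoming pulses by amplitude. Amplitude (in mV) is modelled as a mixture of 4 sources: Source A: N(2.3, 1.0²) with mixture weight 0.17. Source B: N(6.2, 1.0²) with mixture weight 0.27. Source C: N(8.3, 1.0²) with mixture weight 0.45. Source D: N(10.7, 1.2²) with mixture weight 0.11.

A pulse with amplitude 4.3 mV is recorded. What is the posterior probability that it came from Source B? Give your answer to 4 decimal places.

P(component k | x) = π_k·f_k(x) / marginal(x), where marginal(x) = Σ_j π_j·f_j(x).
Normal densities:
  p_A = (1/(1.0·√(2π)))·exp(−(4.3−2.3)²/(2·1.0²)) = 0.398942·exp(-2.00000) = 0.053991
  p_B = (1/(1.0·√(2π)))·exp(−(4.3−6.2)²/(2·1.0²)) = 0.398942·exp(-1.80500) = 0.0656158
  p_C = (1/(1.0·√(2π)))·exp(−(4.3−8.3)²/(2·1.0²)) = 0.398942·exp(-8.00000) = 0.00013383
  p_D = (1/(1.2·√(2π)))·exp(−(4.3−10.7)²/(2·1.2²)) = 0.332452·exp(-14.22222) = 2.21358e-07
Weight by the priors:
  π_A·p_A = 0.17 × 0.053991 = 0.00917846
  π_B·p_B = 0.27 × 0.0656158 = 0.0177163
  π_C·p_C = 0.45 × 0.00013383 = 6.02236e-05
  π_D·p_D = 0.11 × 2.21358e-07 = 2.43494e-08
Sum: 0.00917846 + 0.0177163 + 6.02236e-05 + 2.43494e-08 = 0.026955
Responsibility of Source B: 0.0177163 / 0.026955 ≈ 0.6573

0.6573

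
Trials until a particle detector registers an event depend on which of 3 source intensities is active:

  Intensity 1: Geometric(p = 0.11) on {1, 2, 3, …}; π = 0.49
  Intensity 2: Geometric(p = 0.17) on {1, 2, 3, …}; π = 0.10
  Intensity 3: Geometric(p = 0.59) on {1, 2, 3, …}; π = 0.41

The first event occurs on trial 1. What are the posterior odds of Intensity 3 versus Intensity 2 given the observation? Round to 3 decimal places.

Posterior odds = (π_i f_i(x)) / (π_j f_j(x)); the normalising sum cancels.
Component likelihoods at x = 1:
  f_1 = 0.11·(1−0.11)^0 = 0.11·1 = 0.11
  f_2 = 0.17·(1−0.17)^0 = 0.17·1 = 0.17
  f_3 = 0.59·(1−0.59)^0 = 0.59·1 = 0.59
Odds = (0.41/0.10) × (0.59/0.17) = 4.1 × 3.47059 ≈ 14.229

14.229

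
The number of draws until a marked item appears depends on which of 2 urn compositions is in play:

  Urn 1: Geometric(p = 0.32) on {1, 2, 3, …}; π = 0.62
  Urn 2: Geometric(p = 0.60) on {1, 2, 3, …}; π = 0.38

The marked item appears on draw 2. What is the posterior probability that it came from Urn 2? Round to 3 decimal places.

The responsibility of component k is w_k f_k(x) divided by Σ_j w_j f_j(x).
Component likelihoods at x = 2:
  L_1 = 0.2176
  L_2 = 0.24
Prior × likelihood for each component:
  w_1·L_1 = 0.62 × 0.2176 = 0.134912
  w_2·L_2 = 0.38 × 0.24 = 0.0912
Evidence: 0.134912 + 0.0912 = 0.226112
P(Urn 2 | data) = 0.0912 / 0.226112 ≈ 0.403

0.403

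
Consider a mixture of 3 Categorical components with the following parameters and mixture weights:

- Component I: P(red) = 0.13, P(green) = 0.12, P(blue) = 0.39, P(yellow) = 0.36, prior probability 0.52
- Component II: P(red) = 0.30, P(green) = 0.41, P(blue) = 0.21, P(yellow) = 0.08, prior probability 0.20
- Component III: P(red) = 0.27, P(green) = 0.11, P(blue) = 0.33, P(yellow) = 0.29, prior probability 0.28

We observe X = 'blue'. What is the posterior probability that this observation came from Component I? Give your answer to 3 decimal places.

0.601

Posterior ∝ prior × likelihood, so P(k | x) ∝ π_k f_k(x); normalise over all components.
Evaluate each component's likelihood at the observed value:
  p_I = P(blue | comp) = 0.39
  p_II = P(blue | comp) = 0.21
  p_III = P(blue | comp) = 0.33
Prior × likelihood for each component:
  π_I·p_I = 0.52 × 0.39 = 0.2028
  π_II·p_II = 0.20 × 0.21 = 0.042
  π_III·p_III = 0.28 × 0.33 = 0.0924
Marginal: 0.2028 + 0.042 + 0.0924 = 0.3372
So the posterior for Component I is 0.2028 / 0.3372 ≈ 0.601.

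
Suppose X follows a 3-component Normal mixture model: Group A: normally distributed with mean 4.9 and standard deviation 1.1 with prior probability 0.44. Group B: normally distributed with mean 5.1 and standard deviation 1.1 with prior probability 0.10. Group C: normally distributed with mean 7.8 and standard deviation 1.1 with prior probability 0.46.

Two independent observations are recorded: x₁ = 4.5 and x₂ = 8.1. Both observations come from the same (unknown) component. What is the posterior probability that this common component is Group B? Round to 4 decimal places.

Posterior ∝ prior × likelihood, so P(k | x) ∝ π_k f_k(x); normalise over all components.
Since both observations come from the same component, the likelihood for component k is f_k(x₁)·f_k(x₂).
  f_A = [0.339472] × [0.00527038] = 0.00178914
  f_B = [0.312544] × [0.00879777] = 0.00274969
  f_C = [0.00402895] × [0.349435] = 0.00140786
Prior × likelihood for each component:
  π_A·f_A = 0.44 × 0.00178914 = 0.000787223
  π_B·f_B = 0.10 × 0.00274969 = 0.000274969
  π_C·f_C = 0.46 × 0.00140786 = 0.000647614
Sum: 0.000787223 + 0.000274969 + 0.000647614 = 0.00170981
P(Group B | x₁,x₂) = 0.000274969 / 0.00170981 ≈ 0.1608

0.1608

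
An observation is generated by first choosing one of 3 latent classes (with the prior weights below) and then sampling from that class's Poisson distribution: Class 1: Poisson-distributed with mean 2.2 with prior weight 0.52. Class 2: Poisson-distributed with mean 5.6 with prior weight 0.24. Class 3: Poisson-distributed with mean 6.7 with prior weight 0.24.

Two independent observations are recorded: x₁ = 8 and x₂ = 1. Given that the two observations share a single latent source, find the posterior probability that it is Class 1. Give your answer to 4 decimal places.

0.2179

The responsibility of component k is π_k f_k(x) divided by Σ_j π_j f_j(x).
Since both observations come from the same component, the likelihood for component k is f_k(x₁)·f_k(x₂).
  f_1 = [0.00150804] × [0.243767] = 0.00036761
  f_2 = [0.0887022] × [0.020708] = 0.00183685
  f_3 = [0.123967] × [0.00824711] = 0.00102237
Unnormalised posteriors:
  π_1·f_1 = 0.52 × 0.00036761 = 0.000191157
  π_2·f_2 = 0.24 × 0.00183685 = 0.000440844
  π_3·f_3 = 0.24 × 0.00102237 = 0.000245368
Denominator: 0.000191157 + 0.000440844 + 0.000245368 = 0.000877369
Responsibility of Class 1: 0.000191157 / 0.000877369 ≈ 0.2179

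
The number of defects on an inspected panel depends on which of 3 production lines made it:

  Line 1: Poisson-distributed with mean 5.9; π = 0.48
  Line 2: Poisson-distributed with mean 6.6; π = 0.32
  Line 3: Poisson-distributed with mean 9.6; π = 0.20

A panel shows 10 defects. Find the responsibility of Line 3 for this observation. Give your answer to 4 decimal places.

0.3993

P(component k | x) = P(Z=k)·f_k(x) / marginal(x), where marginal(x) = Σ_j P(Z=j)·f_j(x).
Component likelihoods at x = 10 defects:
  f_1 = e^(−5.9)·5.9^10/10! = 0.0385851
  f_2 = e^(−6.6)·6.6^10/10! = 0.058794
  f_3 = e^(−9.6)·9.6^10/10! = 0.124086
Unnormalised posteriors:
  P(Z=1)·f_1 = 0.48 × 0.0385851 = 0.0185208
  P(Z=2)·f_2 = 0.32 × 0.058794 = 0.0188141
  P(Z=3)·f_3 = 0.20 × 0.124086 = 0.0248172
Marginal: 0.0185208 + 0.0188141 + 0.0248172 = 0.0621521
Responsibility of Line 3: 0.0248172 / 0.0621521 ≈ 0.3993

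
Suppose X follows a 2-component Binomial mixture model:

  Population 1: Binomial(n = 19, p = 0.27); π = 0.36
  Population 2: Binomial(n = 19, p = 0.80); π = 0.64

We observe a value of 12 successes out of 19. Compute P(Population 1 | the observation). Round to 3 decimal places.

P(component k | x) = π_k·f_k(x) / marginal(x), where marginal(x) = Σ_j π_j·f_j(x).
Evaluate each component's likelihood at the observed value:
  p_1 = C(19,12)·0.27^12·0.73^7 = 50388·1.50095e-07·0.110474 = 0.000835511
  p_2 = C(19,12)·0.80^12·0.20^7 = 50388·0.0687195·1.28e-05 = 0.0443218
Weight by the priors:
  π_1·p_1 = 0.36 × 0.000835511 = 0.000300784
  π_2·p_2 = 0.64 × 0.0443218 = 0.0283659
Evidence: 0.000300784 + 0.0283659 = 0.0286667
Responsibility of Population 1: 0.000300784 / 0.0286667 ≈ 0.010

0.010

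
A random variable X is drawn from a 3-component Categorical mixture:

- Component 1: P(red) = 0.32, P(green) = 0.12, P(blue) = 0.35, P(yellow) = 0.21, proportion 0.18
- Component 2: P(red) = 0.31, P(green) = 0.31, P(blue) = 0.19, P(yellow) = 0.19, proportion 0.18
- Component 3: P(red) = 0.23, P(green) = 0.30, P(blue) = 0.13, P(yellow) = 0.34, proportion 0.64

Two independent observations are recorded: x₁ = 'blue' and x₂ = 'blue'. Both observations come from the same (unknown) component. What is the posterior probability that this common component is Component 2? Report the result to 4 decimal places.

0.1651

By Bayes' theorem, P(k | x) = π_k f_k(x) / Σ_j π_j f_j(x).
Since both observations come from the same component, the likelihood for component k is f_k(x₁)·f_k(x₂).
  f_1 = [P(blue | comp) = 0.35] × [0.35] = 0.1225
  f_2 = [P(blue | comp) = 0.19] × [0.19] = 0.0361
  f_3 = [P(blue | comp) = 0.13] × [0.13] = 0.0169
Prior × likelihood for each component:
  π_1·f_1 = 0.18 × 0.1225 = 0.02205
  π_2·f_2 = 0.18 × 0.0361 = 0.006498
  π_3·f_3 = 0.64 × 0.0169 = 0.010816
Evidence: 0.02205 + 0.006498 + 0.010816 = 0.039364
P(Component 2 | x₁,x₂) ≈ 0.1651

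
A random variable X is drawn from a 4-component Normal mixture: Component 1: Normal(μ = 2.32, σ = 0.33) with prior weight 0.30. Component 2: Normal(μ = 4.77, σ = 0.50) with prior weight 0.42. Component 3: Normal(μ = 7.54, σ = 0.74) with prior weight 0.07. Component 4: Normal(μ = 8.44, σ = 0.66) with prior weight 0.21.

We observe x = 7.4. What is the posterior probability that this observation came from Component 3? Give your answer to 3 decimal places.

0.503

By Bayes' theorem, P(k | x) = P(Z=k) f_k(x) / Σ_j P(Z=j) f_j(x).
Evaluate each component's likelihood at the observed value:
  f_1 = 4.21001e-52
  f_2 = 7.83424e-07
  f_3 = 0.529549
  f_4 = 0.174657
Prior × likelihood for each component:
  P(Z=1)·f_1 = 0.30 × 4.21001e-52 = 1.263e-52
  P(Z=2)·f_2 = 0.42 × 7.83424e-07 = 3.29038e-07
  P(Z=3)·f_3 = 0.07 × 0.529549 = 0.0370684
  P(Z=4)·f_4 = 0.21 × 0.174657 = 0.036678
Normaliser: 1.263e-52 + 3.29038e-07 + 0.0370684 + 0.036678 = 0.0737468
P(Component 3 | the observation) = 0.0370684 / 0.0737468 ≈ 0.503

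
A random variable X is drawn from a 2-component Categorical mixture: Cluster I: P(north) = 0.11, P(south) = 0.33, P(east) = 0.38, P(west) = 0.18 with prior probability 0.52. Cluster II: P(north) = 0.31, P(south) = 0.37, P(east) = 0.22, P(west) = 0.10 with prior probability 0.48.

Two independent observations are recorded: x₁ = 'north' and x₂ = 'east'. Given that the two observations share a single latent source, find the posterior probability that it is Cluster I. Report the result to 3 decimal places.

0.399

Posterior ∝ prior × likelihood, so P(k | x) ∝ π_k f_k(x); normalise over all components.
Since both observations come from the same component, the likelihood for component k is f_k(x₁)·f_k(x₂).
  f_I = [P(north | comp) = 0.11] × [0.38] = 0.0418
  f_II = [P(north | comp) = 0.31] × [0.22] = 0.0682
Multiply by the mixture weights:
  π_I·f_I = 0.52 × 0.0418 = 0.021736
  π_II·f_II = 0.48 × 0.0682 = 0.032736
Marginal: 0.021736 + 0.032736 = 0.054472
Responsibility of Cluster I: 0.021736 / 0.054472 ≈ 0.399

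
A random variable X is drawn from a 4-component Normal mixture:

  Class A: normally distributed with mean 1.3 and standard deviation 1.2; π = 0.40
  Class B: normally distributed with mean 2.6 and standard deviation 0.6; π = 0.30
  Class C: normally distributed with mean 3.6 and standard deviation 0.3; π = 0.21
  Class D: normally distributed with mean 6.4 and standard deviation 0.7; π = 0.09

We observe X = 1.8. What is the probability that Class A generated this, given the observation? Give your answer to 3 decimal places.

0.598

P(component k | x) = π_k·f_k(x) / marginal(x), where marginal(x) = Σ_j π_j·f_j(x).
Normal densities:
  f_A = (1/(1.2·√(2π)))·exp(−(1.8−1.3)²/(2·1.2²)) = 0.332452·exp(-0.08681) = 0.30481
  f_B = (1/(0.6·√(2π)))·exp(−(1.8−2.6)²/(2·0.6²)) = 0.664904·exp(-0.88889) = 0.27335
  f_C = (1/(0.3·√(2π)))·exp(−(1.8−3.6)²/(2·0.3²)) = 1.329808·exp(-18.00000) = 2.02529e-08
  f_D = (1/(0.7·√(2π)))·exp(−(1.8−6.4)²/(2·0.7²)) = 0.569918·exp(-21.59184) = 2.39109e-10
Unnormalised posteriors:
  π_A·f_A = 0.40 × 0.30481 = 0.121924
  π_B·f_B = 0.30 × 0.27335 = 0.082005
  π_C·f_C = 0.21 × 2.02529e-08 = 4.25312e-09
  π_D·f_D = 0.09 × 2.39109e-10 = 2.15198e-11
Evidence: 0.121924 + 0.082005 + 4.25312e-09 + 2.15198e-11 = 0.203929
Responsibility of Class A: 0.121924 / 0.203929 ≈ 0.598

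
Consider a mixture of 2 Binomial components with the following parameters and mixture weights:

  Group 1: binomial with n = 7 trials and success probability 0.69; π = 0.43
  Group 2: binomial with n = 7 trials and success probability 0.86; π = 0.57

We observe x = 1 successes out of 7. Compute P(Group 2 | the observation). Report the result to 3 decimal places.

0.014

Posterior ∝ prior × likelihood, so P(k | x) ∝ w_k f_k(x); normalise over all components.
Binomial probabilities:
  f_1 = 0.00428664
  f_2 = 4.53278e-05
Multiply by the mixture weights:
  w_1·f_1 = 0.43 × 0.00428664 = 0.00184326
  w_2·f_2 = 0.57 × 4.53278e-05 = 2.58368e-05
Marginal: 0.00184326 + 2.58368e-05 = 0.00186909
Responsibility of Group 2: 2.58368e-05 / 0.00186909 ≈ 0.014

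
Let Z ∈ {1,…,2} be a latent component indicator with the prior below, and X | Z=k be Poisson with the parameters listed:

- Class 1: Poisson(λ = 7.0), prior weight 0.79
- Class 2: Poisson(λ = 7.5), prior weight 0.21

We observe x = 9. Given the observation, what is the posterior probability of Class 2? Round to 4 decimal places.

Posterior ∝ prior × likelihood, so P(k | x) ∝ w_k f_k(x); normalise over all components.
Evaluate each component's likelihood at the observed value:
  f_1 = e^(−7.0)·7.0^9/9! = 0.101405
  f_2 = e^(−7.5)·7.5^9/9! = 0.11444
Prior × likelihood for each component:
  w_1·f_1 = 0.79 × 0.101405 = 0.0801097
  w_2·f_2 = 0.21 × 0.11444 = 0.0240325
Sum: 0.0801097 + 0.0240325 = 0.104142
P(Class 2 | x) = 0.0240325 / 0.104142 ≈ 0.2308

0.2308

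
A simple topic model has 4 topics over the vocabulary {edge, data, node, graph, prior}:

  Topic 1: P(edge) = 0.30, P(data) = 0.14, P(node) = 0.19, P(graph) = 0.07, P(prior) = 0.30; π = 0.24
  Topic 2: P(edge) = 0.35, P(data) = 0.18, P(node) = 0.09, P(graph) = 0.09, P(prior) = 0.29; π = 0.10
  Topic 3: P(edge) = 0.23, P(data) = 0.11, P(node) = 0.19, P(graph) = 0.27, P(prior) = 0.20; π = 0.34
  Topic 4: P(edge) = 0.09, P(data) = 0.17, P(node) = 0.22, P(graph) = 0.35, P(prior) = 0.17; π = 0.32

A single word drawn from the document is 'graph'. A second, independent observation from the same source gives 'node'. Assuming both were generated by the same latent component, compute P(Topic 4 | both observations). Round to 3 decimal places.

0.535

Posterior ∝ prior × likelihood, so P(k | x) ∝ P(Z=k) f_k(x); normalise over all components.
Since both observations come from the same component, the likelihood for component k is f_k(x₁)·f_k(x₂).
  L_1 = [0.07] × [0.19] = 0.0133
  L_2 = [0.09] × [0.09] = 0.0081
  L_3 = [0.27] × [0.19] = 0.0513
  L_4 = [0.35] × [0.22] = 0.077
Unnormalised posteriors:
  P(Z=1)·L_1 = 0.24 × 0.0133 = 0.003192
  P(Z=2)·L_2 = 0.10 × 0.0081 = 0.00081
  P(Z=3)·L_3 = 0.34 × 0.0513 = 0.017442
  P(Z=4)·L_4 = 0.32 × 0.077 = 0.02464
Denominator: 0.003192 + 0.00081 + 0.017442 + 0.02464 = 0.046084
So the posterior for Topic 4 is 0.02464 / 0.046084 ≈ 0.535.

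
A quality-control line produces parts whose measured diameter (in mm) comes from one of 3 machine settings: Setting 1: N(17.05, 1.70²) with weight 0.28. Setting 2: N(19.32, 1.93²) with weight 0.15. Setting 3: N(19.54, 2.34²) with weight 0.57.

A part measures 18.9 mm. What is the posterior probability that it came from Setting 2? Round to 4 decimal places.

Posterior ∝ prior × likelihood, so P(k | x) ∝ π_k f_k(x); normalise over all components.
Component likelihoods at x = 18.9 mm:
  f_1 = (1/(1.70·√(2π)))·exp(−(18.9−17.05)²/(2·1.70²)) = 0.234672·exp(-0.59213) = 0.129809
  f_2 = (1/(1.93·√(2π)))·exp(−(18.9−19.32)²/(2·1.93²)) = 0.206706·exp(-0.02368) = 0.201869
  f_3 = (1/(2.34·√(2π)))·exp(−(18.9−19.54)²/(2·2.34²)) = 0.170488·exp(-0.03740) = 0.164229
Prior × likelihood for each component:
  π_1·f_1 = 0.28 × 0.129809 = 0.0363464
  π_2·f_2 = 0.15 × 0.201869 = 0.0302803
  π_3·f_3 = 0.57 × 0.164229 = 0.0936107
Denominator: 0.0363464 + 0.0302803 + 0.0936107 = 0.160237
Responsibility of Setting 2: 0.0302803 / 0.160237 ≈ 0.1890

0.1890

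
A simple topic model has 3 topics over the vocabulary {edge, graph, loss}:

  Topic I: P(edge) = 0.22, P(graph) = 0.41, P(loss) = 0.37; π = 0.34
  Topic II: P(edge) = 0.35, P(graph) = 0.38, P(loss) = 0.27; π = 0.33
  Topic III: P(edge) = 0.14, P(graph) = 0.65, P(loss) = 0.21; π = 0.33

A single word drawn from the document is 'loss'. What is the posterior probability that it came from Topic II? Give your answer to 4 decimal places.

0.3135

P(component k | x) = P(Z=k)·f_k(x) / marginal(x), where marginal(x) = Σ_j P(Z=j)·f_j(x).
Categorical probabilities:
  p_I = P(loss | comp) = 0.37
  p_II = P(loss | comp) = 0.27
  p_III = P(loss | comp) = 0.21
Unnormalised posteriors:
  P(Z=I)·p_I = 0.34 × 0.37 = 0.1258
  P(Z=II)·p_II = 0.33 × 0.27 = 0.0891
  P(Z=III)·p_III = 0.33 × 0.21 = 0.0693
Marginal: 0.1258 + 0.0891 + 0.0693 = 0.2842
P(Topic II | x) = 0.0891 / 0.2842 ≈ 0.3135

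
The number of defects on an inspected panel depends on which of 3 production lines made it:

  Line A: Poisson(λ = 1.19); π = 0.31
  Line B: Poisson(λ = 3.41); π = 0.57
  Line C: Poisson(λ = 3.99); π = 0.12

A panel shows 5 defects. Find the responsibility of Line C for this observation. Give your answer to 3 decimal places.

0.201

By Bayes' theorem, P(k | x) = π_k f_k(x) / Σ_j π_j f_j(x).
Component likelihoods at x = 5 defects:
  p_A = e^(−1.19)·1.19^5/5! = 0.00604983
  p_B = e^(−3.41)·3.41^5/5! = 0.126954
  p_C = e^(−3.99)·3.99^5/5! = 0.155901
Weight by the priors:
  π_A·p_A = 0.31 × 0.00604983 = 0.00187545
  π_B·p_B = 0.57 × 0.126954 = 0.0723638
  π_C·p_C = 0.12 × 0.155901 = 0.0187081
Denominator: 0.00187545 + 0.0723638 + 0.0187081 = 0.0929473
So the posterior for Line C is 0.0187081 / 0.0929473 ≈ 0.201.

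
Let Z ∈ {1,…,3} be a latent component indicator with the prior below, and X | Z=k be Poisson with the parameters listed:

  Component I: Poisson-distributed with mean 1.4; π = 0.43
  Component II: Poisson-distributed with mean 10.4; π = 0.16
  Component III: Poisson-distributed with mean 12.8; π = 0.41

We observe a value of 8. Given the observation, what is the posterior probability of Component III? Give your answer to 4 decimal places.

0.5498

The responsibility of component k is P(Z=k) f_k(x) divided by Σ_j P(Z=j) f_j(x).
Poisson probabilities:
  f_I = 9.02592e-05
  f_II = 0.103296
  f_III = 0.0493389
Multiply by the mixture weights:
  P(Z=I)·f_I = 0.43 × 9.02592e-05 = 3.88115e-05
  P(Z=II)·f_II = 0.16 × 0.103296 = 0.0165274
  P(Z=III)·f_III = 0.41 × 0.0493389 = 0.020229
Normaliser: 3.88115e-05 + 0.0165274 + 0.020229 = 0.0367951
P(Component III | the observation) ≈ 0.5498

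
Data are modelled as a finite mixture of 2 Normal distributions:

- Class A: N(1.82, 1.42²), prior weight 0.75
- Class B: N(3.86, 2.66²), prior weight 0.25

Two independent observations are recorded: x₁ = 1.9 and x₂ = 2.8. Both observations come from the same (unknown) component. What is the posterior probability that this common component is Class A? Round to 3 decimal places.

The responsibility of component k is π_k f_k(x) divided by Σ_j π_j f_j(x).
Since both observations come from the same component, the likelihood for component k is f_k(x₁)·f_k(x₂).
  p_A = [0.2805] × [0.221409] = 0.0621052
  p_B = [0.114322] × [0.138531] = 0.0158371
Unnormalised posteriors:
  π_A·p_A = 0.75 × 0.0621052 = 0.0465789
  π_B·p_B = 0.25 × 0.0158371 = 0.00395929
Marginal: 0.0465789 + 0.00395929 = 0.0505382
P(Class A | data) = 0.0465789 / 0.0505382 ≈ 0.922

0.922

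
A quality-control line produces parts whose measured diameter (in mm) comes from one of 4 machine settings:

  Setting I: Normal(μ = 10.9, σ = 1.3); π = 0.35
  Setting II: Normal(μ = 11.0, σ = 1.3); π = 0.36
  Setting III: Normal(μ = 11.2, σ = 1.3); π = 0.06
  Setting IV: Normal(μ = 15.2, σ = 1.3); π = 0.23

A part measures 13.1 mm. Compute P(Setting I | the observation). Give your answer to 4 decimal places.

The responsibility of component k is π_k f_k(x) divided by Σ_j π_j f_j(x).
Evaluate each component's likelihood at the observed value:
  p_I = 0.0732955
  p_II = 0.0832392
  p_III = 0.105468
  p_IV = 0.0832392
Weight by the priors:
  π_I·p_I = 0.35 × 0.0732955 = 0.0256534
  π_II·p_II = 0.36 × 0.0832392 = 0.0299661
  π_III·p_III = 0.06 × 0.105468 = 0.00632806
  π_IV·p_IV = 0.23 × 0.0832392 = 0.019145
Sum: 0.0256534 + 0.0299661 + 0.00632806 + 0.019145 = 0.0810927
P(Setting I | the observation) = 0.0256534 / 0.0810927 ≈ 0.3163

0.3163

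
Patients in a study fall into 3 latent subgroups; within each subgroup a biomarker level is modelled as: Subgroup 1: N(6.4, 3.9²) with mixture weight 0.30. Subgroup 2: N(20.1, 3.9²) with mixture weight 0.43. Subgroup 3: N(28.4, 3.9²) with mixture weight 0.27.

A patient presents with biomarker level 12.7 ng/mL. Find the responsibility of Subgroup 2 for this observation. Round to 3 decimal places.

0.466

P(component k | x) = π_k·f_k(x) / marginal(x), where marginal(x) = Σ_j π_j·f_j(x).
Normal densities:
  f_1 = (1/(3.9·√(2π)))·exp(−(12.7−6.4)²/(2·3.9²)) = 0.102293·exp(-1.30473) = 0.0277464
  f_2 = (1/(3.9·√(2π)))·exp(−(12.7−20.1)²/(2·3.9²)) = 0.102293·exp(-1.80013) = 0.0169067
  f_3 = (1/(3.9·√(2π)))·exp(−(12.7−28.4)²/(2·3.9²)) = 0.102293·exp(-8.10289) = 3.09602e-05
Unnormalised posteriors:
  π_1·f_1 = 0.30 × 0.0277464 = 0.00832392
  π_2·f_2 = 0.43 × 0.0169067 = 0.00726987
  π_3·f_3 = 0.27 × 3.09602e-05 = 8.35926e-06
Marginal: 0.00832392 + 0.00726987 + 8.35926e-06 = 0.0156022
P(Subgroup 2 | the observation) = 0.00726987 / 0.0156022 ≈ 0.466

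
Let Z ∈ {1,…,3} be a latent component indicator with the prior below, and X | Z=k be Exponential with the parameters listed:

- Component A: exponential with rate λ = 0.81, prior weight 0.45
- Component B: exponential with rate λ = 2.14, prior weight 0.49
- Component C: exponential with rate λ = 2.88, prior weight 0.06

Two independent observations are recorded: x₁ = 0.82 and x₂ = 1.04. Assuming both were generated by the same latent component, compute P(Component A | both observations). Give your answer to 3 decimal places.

P(component k | x) = π_k·f_k(x) / marginal(x), where marginal(x) = Σ_j π_j·f_j(x).
Since both observations come from the same component, the likelihood for component k is f_k(x₁)·f_k(x₂).
  f_A = [0.81·e^(−0.81·0.82) = 0.81·e^(−0.6642) = 0.416895] × [0.348847] = 0.145433
  f_B = [2.14·e^(−2.14·0.82) = 2.14·e^(−1.7548) = 0.370096] × [0.231126] = 0.0855385
  f_C = [2.88·e^(−2.88·0.82) = 2.88·e^(−2.3616) = 0.271496] × [0.144077] = 0.0391162
Prior × likelihood for each component:
  π_A·f_A = 0.45 × 0.145433 = 0.0654447
  π_B·f_B = 0.49 × 0.0855385 = 0.0419139
  π_C·f_C = 0.06 × 0.0391162 = 0.00234697
Denominator: 0.0654447 + 0.0419139 + 0.00234697 = 0.109706
P(Component A | x₁, x₂) = 0.0654447 / 0.109706 ≈ 0.597

0.597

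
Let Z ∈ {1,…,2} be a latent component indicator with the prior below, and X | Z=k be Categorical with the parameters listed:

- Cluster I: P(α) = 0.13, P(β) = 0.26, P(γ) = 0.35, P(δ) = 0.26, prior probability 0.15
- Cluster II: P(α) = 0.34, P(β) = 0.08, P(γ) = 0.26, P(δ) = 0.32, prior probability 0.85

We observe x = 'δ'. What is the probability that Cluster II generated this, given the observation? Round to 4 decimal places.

0.8746

By Bayes' theorem, P(k | x) = π_k f_k(x) / Σ_j π_j f_j(x).
Component likelihoods at x = 'δ':
  f_I = P(δ | comp) = 0.26
  f_II = P(δ | comp) = 0.32
Prior × likelihood for each component:
  π_I·f_I = 0.15 × 0.26 = 0.039
  π_II·f_II = 0.85 × 0.32 = 0.272
Sum: 0.039 + 0.272 = 0.311
Responsibility of Cluster II: 0.272 / 0.311 ≈ 0.8746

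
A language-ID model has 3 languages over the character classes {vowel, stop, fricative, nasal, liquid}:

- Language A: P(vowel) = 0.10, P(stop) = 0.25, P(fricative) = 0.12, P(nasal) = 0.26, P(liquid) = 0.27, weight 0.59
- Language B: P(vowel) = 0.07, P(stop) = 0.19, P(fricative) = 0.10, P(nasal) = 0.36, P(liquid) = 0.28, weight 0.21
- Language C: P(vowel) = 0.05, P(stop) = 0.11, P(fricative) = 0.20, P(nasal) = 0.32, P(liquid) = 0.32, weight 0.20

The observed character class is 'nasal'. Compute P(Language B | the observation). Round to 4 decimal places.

P(component k | x) = P(Z=k)·f_k(x) / marginal(x), where marginal(x) = Σ_j P(Z=j)·f_j(x).
Categorical probabilities:
  L_A = 0.26
  L_B = 0.36
  L_C = 0.32
Unnormalised posteriors:
  P(Z=A)·L_A = 0.59 × 0.26 = 0.1534
  P(Z=B)·L_B = 0.21 × 0.36 = 0.0756
  P(Z=C)·L_C = 0.20 × 0.32 = 0.064
Denominator: 0.1534 + 0.0756 + 0.064 = 0.293
P(Language B | x) ≈ 0.2580

0.2580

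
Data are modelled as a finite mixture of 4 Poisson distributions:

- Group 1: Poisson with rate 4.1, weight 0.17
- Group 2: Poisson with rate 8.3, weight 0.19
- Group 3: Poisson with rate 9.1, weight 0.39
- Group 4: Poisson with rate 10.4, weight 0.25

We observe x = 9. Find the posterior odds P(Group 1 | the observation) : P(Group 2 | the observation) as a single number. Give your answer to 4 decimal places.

0.1045

The posterior odds equal the prior odds times the likelihood ratio: (π_i/π_j)·(f_i(x)/f_j(x)).
Component likelihoods at x = 9:
  p_1 = 0.0149515
  p_2 = 0.128025
  p_3 = 0.131683
  p_4 = 0.119364
0.00254175 / 0.0243248 ≈ 0.1045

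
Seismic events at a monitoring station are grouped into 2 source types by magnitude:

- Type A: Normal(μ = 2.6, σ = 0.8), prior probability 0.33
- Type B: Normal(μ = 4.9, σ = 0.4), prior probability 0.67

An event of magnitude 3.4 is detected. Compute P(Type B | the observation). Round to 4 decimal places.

Posterior ∝ prior × likelihood, so P(k | x) ∝ w_k f_k(x); normalise over all components.
Component likelihoods at x = 3.4:
  f_A = (1/(0.8·√(2π)))·exp(−(3.4−2.6)²/(2·0.8²)) = 0.498678·exp(-0.50000) = 0.302463
  f_B = (1/(0.4·√(2π)))·exp(−(3.4−4.9)²/(2·0.4²)) = 0.997356·exp(-7.03125) = 0.000881489
Multiply by the mixture weights:
  w_A·f_A = 0.33 × 0.302463 = 0.0998129
  w_B·f_B = 0.67 × 0.000881489 = 0.000590598
Denominator: 0.0998129 + 0.000590598 = 0.100404
Responsibility of Type B: 0.000590598 / 0.100404 ≈ 0.0059

0.0059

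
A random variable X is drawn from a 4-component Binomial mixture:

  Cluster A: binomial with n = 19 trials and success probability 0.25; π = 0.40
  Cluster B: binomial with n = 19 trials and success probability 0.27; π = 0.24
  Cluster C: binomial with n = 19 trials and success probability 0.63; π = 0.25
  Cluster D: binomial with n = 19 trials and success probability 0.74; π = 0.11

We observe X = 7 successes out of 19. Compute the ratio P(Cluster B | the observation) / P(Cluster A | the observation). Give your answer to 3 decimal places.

0.743

Posterior odds = (w_i f_i(x)) / (w_j f_j(x)); the normalising sum cancels.
Evaluate each component's likelihood at the observed value:
  L_A = C(19,7)·0.25^7·0.75^12 = 50388·6.10352e-05·0.0316764 = 0.0974187
  L_B = C(19,7)·0.27^7·0.73^12 = 50388·0.000104604·0.022902 = 0.120711
  L_C = C(19,7)·0.63^7·0.37^12 = 50388·0.0393898·6.58295e-06 = 0.0130657
  L_D = C(19,7)·0.74^7·0.26^12 = 50388·0.121513·9.5429e-08 = 0.000584291
0.0289707 / 0.0389675 ≈ 0.743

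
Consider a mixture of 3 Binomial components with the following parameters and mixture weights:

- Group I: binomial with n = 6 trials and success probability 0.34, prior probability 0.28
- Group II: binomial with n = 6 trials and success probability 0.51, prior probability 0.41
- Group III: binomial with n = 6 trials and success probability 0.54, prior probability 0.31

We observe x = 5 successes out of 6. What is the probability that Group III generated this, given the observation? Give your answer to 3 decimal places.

Apply Bayes' rule: the posterior for each component is proportional to its prior times its likelihood at x.
Evaluate each component's likelihood at the observed value:
  L_I = 0.0179924
  L_II = 0.101437
  L_III = 0.12673
Weight by the priors:
  π_I·L_I = 0.28 × 0.0179924 = 0.00503788
  π_II·L_II = 0.41 × 0.101437 = 0.0415893
  π_III·L_III = 0.31 × 0.12673 = 0.0392862
Marginal: 0.00503788 + 0.0415893 + 0.0392862 = 0.0859134
Responsibility of Group III: 0.0392862 / 0.0859134 ≈ 0.457

0.457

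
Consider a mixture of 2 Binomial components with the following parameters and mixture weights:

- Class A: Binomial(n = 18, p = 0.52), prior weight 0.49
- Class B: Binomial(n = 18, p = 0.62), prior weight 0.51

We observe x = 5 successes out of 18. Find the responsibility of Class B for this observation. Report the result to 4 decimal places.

By Bayes' theorem, P(k | x) = w_k f_k(x) / Σ_j w_j f_j(x).
Component likelihoods at x = 5 successes out of 18:
  f_A = C(18,5)·0.52^5·0.48^13 = 8568·0.0380204·7.18019e-05 = 0.0233901
  f_B = C(18,5)·0.62^5·0.38^13 = 8568·0.0916133·3.44498e-06 = 0.00270411
Multiply by the mixture weights:
  w_A·f_A = 0.49 × 0.0233901 = 0.0114612
  w_B·f_B = 0.51 × 0.00270411 = 0.0013791
Marginal: 0.0114612 + 0.0013791 = 0.0128403
So the posterior for Class B is 0.0013791 / 0.0128403 ≈ 0.1074.

0.1074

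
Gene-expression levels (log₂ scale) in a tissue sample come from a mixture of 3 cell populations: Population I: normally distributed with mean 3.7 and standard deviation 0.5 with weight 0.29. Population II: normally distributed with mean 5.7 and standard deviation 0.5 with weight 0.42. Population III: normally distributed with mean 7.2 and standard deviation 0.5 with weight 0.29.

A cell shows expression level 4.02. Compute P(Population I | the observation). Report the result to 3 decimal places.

P(component k | x) = π_k·f_k(x) / marginal(x), where marginal(x) = Σ_j π_j·f_j(x).
Evaluate each component's likelihood at the observed value:
  f_I = 0.650125
  f_II = 0.0028212
  f_III = 1.31347e-09
Multiply by the mixture weights:
  π_I·f_I = 0.29 × 0.650125 = 0.188536
  π_II·f_II = 0.42 × 0.0028212 = 0.00118491
  π_III·f_III = 0.29 × 1.31347e-09 = 3.80907e-10
Evidence: 0.188536 + 0.00118491 + 3.80907e-10 = 0.189721
So the posterior for Population I is 0.188536 / 0.189721 ≈ 0.994.

0.994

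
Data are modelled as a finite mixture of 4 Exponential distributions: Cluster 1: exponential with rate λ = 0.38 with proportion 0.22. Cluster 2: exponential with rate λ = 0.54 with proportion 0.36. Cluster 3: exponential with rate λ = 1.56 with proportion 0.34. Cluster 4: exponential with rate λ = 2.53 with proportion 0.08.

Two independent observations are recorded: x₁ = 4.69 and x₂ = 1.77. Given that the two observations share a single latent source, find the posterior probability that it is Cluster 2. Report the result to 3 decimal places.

0.537

Apply Bayes' rule: the posterior for each component is proportional to its prior times its likelihood at x.
Since both observations come from the same component, the likelihood for component k is f_k(x₁)·f_k(x₂).
  f_1 = [0.0639417] × [0.193944] = 0.0124011
  f_2 = [0.0429042] × [0.207632] = 0.0089083
  f_3 = [0.0010367] × [0.0986167] = 0.000102236
  f_4 = [1.77792e-05] × [0.0287281] = 5.10762e-07
Prior × likelihood for each component:
  π_1·f_1 = 0.22 × 0.0124011 = 0.00272825
  π_2·f_2 = 0.36 × 0.0089083 = 0.00320699
  π_3·f_3 = 0.34 × 0.000102236 = 3.47602e-05
  π_4·f_4 = 0.08 × 5.10762e-07 = 4.0861e-08
Denominator: 0.00272825 + 0.00320699 + 3.47602e-05 + 4.0861e-08 = 0.00597004
P(Cluster 2 | x₁, x₂) ≈ 0.537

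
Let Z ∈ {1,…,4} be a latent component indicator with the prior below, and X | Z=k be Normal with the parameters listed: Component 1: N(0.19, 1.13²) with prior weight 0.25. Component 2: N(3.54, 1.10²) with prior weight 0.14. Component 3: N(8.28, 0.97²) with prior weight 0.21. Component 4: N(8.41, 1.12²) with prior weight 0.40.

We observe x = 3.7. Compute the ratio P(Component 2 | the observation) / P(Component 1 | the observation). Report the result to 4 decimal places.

70.8619

The posterior odds equal the prior odds times the likelihood ratio: (π_i/π_j)·(f_i(x)/f_j(x)).
Evaluate each component's likelihood at the observed value:
  p_1 = 0.00283595
  p_2 = 0.358858
  p_3 = 5.93012e-06
  p_4 = 5.14561e-05
0.0502402 / 0.000708987 ≈ 70.8619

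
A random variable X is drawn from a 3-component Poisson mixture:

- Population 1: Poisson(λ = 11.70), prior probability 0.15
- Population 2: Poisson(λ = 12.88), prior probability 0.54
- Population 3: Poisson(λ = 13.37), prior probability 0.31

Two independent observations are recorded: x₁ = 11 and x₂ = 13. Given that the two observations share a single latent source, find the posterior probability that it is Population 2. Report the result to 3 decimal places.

Posterior ∝ prior × likelihood, so P(k | x) ∝ π_k f_k(x); normalise over all components.
Since both observations come from the same component, the likelihood for component k is f_k(x₁)·f_k(x₂).
  L_1 = [e^(−11.70)·11.70^11/11! = 0.116854] × [0.102539] = 0.0119821
  L_2 = [e^(−12.88)·12.88^11/11! = 0.103325] × [0.109879] = 0.0113532
  L_3 = [e^(−13.37)·13.37^11/11! = 0.0954493] × [0.109373] = 0.0104396
Unnormalised posteriors:
  π_1·L_1 = 0.15 × 0.0119821 = 0.00179732
  π_2·L_2 = 0.54 × 0.0113532 = 0.00613074
  π_3·L_3 = 0.31 × 0.0104396 = 0.00323627
Marginal: 0.00179732 + 0.00613074 + 0.00323627 = 0.0111643
P(Population 2 | x) = 0.00613074 / 0.0111643 ≈ 0.549

0.549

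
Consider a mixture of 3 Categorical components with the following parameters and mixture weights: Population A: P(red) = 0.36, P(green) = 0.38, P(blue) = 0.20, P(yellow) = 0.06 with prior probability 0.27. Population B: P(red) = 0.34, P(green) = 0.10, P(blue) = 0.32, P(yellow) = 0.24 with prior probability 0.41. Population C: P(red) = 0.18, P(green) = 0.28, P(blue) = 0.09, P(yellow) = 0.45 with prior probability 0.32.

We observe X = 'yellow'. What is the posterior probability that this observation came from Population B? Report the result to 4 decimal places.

The responsibility of component k is P(Z=k) f_k(x) divided by Σ_j P(Z=j) f_j(x).
Categorical probabilities:
  f_A = P(yellow | comp) = 0.06
  f_B = P(yellow | comp) = 0.24
  f_C = P(yellow | comp) = 0.45
Unnormalised posteriors:
  P(Z=A)·f_A = 0.27 × 0.06 = 0.0162
  P(Z=B)·f_B = 0.41 × 0.24 = 0.0984
  P(Z=C)·f_C = 0.32 × 0.45 = 0.144
Sum: 0.0162 + 0.0984 + 0.144 = 0.2586
Responsibility of Population B: 0.0984 / 0.2586 ≈ 0.3805

0.3805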